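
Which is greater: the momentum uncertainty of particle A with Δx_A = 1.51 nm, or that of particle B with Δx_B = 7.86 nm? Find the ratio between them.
Particle A has the larger minimum momentum uncertainty, by a factor of 5.21.

For each particle, the minimum momentum uncertainty is Δp_min = ℏ/(2Δx):

Particle A: Δp_A = ℏ/(2×1.510e-09 m) = 3.492e-26 kg·m/s
Particle B: Δp_B = ℏ/(2×7.860e-09 m) = 6.708e-27 kg·m/s

Ratio: Δp_A/Δp_B = 5.21

Since Δp_min ∝ 1/Δx, the particle with smaller position uncertainty (A) has larger momentum uncertainty.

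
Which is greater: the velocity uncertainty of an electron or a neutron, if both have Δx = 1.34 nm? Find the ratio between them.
The electron has the larger minimum velocity uncertainty, by a ratio of 1838.7.

For both particles, Δp_min = ℏ/(2Δx) = 3.935e-26 kg·m/s (same for both).

The velocity uncertainty is Δv = Δp/m:
- electron: Δv = 3.935e-26 / 9.109e-31 = 4.320e+04 m/s = 43.197 km/s
- neutron: Δv = 3.935e-26 / 1.675e-27 = 2.349e+01 m/s = 23.493 m/s

Ratio: 4.320e+04 / 2.349e+01 = 1838.7

The lighter particle has larger velocity uncertainty because Δv ∝ 1/m.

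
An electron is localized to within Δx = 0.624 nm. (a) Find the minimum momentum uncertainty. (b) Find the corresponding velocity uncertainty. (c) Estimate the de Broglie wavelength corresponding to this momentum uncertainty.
(a) Δp_min = 8.450 × 10^-26 kg·m/s
(b) Δv_min = 92.763 km/s
(c) λ_dB = 7.841 nm

Step-by-step:

(a) From the uncertainty principle:
Δp_min = ℏ/(2Δx) = (1.055e-34 J·s)/(2 × 6.240e-10 m) = 8.450e-26 kg·m/s

(b) The velocity uncertainty:
Δv = Δp/m = (8.450e-26 kg·m/s)/(9.109e-31 kg) = 9.276e+04 m/s = 92.763 km/s

(c) The de Broglie wavelength for this momentum:
λ = h/p = (6.626e-34 J·s)/(8.450e-26 kg·m/s) = 7.841e-09 m = 7.841 nm

Note: The de Broglie wavelength is comparable to the localization size, as expected from wave-particle duality.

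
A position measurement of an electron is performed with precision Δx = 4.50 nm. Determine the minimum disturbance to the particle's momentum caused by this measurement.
1.172 × 10^-26 kg·m/s

The uncertainty principle implies that measuring position disturbs momentum:
ΔxΔp ≥ ℏ/2

When we measure position with precision Δx, we necessarily introduce a momentum uncertainty:
Δp ≥ ℏ/(2Δx)
Δp_min = (1.055e-34 J·s) / (2 × 4.500e-09 m)
Δp_min = 1.172e-26 kg·m/s

The more precisely we measure position, the greater the momentum disturbance.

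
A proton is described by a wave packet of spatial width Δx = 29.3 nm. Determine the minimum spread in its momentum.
1.800 × 10^-27 kg·m/s

For a wave packet, the spatial width Δx and momentum spread Δp are related by the uncertainty principle:
ΔxΔp ≥ ℏ/2

The minimum momentum spread is:
Δp_min = ℏ/(2Δx)
Δp_min = (1.055e-34 J·s) / (2 × 2.930e-08 m)
Δp_min = 1.800e-27 kg·m/s

A wave packet cannot have both a well-defined position and well-defined momentum.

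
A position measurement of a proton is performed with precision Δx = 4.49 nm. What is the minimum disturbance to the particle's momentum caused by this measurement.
1.174 × 10^-26 kg·m/s

The uncertainty principle implies that measuring position disturbs momentum:
ΔxΔp ≥ ℏ/2

When we measure position with precision Δx, we necessarily introduce a momentum uncertainty:
Δp ≥ ℏ/(2Δx)
Δp_min = (1.055e-34 J·s) / (2 × 4.490e-09 m)
Δp_min = 1.174e-26 kg·m/s

The more precisely we measure position, the greater the momentum disturbance.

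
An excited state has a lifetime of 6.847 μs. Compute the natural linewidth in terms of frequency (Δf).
11.622 kHz

Using the energy-time uncertainty principle and E = hf:
ΔEΔt ≥ ℏ/2
hΔf·Δt ≥ ℏ/2

The minimum frequency uncertainty is:
Δf = ℏ/(2hτ) = 1/(4πτ)
Δf = 1/(4π × 6.847e-06 s)
Δf = 1.162e+04 Hz = 11.622 kHz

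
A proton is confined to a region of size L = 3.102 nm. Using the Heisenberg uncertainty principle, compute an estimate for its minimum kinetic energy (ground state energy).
539.102 neV

Using the uncertainty principle to estimate ground state energy:

1. The position uncertainty is approximately the confinement size:
   Δx ≈ L = 3.102e-09 m

2. From ΔxΔp ≥ ℏ/2, the minimum momentum uncertainty is:
   Δp ≈ ℏ/(2L) = 1.700e-26 kg·m/s

3. The kinetic energy is approximately:
   KE ≈ (Δp)²/(2m) = (1.700e-26)²/(2 × 1.673e-27 kg)
   KE ≈ 8.637e-26 J = 539.102 neV

This is an order-of-magnitude estimate of the ground state energy.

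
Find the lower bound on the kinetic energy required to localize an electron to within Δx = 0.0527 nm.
3.430 eV

Localizing a particle requires giving it sufficient momentum uncertainty:

1. From uncertainty principle: Δp ≥ ℏ/(2Δx)
   Δp_min = (1.055e-34 J·s) / (2 × 5.270e-11 m)
   Δp_min = 1.001e-24 kg·m/s

2. This momentum uncertainty corresponds to kinetic energy:
   KE ≈ (Δp)²/(2m) = (1.001e-24)²/(2 × 9.109e-31 kg)
   KE = 5.495e-19 J = 3.430 eV

Tighter localization requires more energy.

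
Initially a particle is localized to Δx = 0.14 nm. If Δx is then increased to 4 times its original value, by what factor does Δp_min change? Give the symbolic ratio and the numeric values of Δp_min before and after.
Original Δp_min = 3.766 × 10^-25 kg·m/s; new Δp'_min = 9.416 × 10^-26 kg·m/s; ratio Δp'_min/Δp_min = 1/4.

From the uncertainty principle ΔxΔp ≥ ℏ/2, the minimum momentum uncertainty is Δp_min = ℏ/(2Δx).

Original (Δx = 0.14 nm = 1.400e-10 m):
Δp_min = (1.055e-34 J·s)/(2 × 1.400e-10 m) = 3.766e-25 kg·m/s

When Δx → 4Δx:
Δp'_min = ℏ/(2 × 4Δx) = (1/4) × ℏ/(2Δx) = (1/4) × Δp_min
Δp'_min = 1/4 × 3.766e-25 kg·m/s = 9.416e-26 kg·m/s

Since Δp_min ∝ 1/Δx, when Δx is increased to 4 times its original value, Δp_min decreases to 1/4 of its original value.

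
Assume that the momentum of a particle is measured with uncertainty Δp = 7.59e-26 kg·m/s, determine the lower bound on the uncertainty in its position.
694.711 pm

Using the Heisenberg uncertainty principle:
ΔxΔp ≥ ℏ/2

The minimum uncertainty in position is:
Δx_min = ℏ/(2Δp)
Δx_min = (1.055e-34 J·s) / (2 × 7.590e-26 kg·m/s)
Δx_min = 6.947e-10 m = 694.711 pm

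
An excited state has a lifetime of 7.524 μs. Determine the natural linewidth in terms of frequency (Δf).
10.576 kHz

Using the energy-time uncertainty principle and E = hf:
ΔEΔt ≥ ℏ/2
hΔf·Δt ≥ ℏ/2

The minimum frequency uncertainty is:
Δf = ℏ/(2hτ) = 1/(4πτ)
Δf = 1/(4π × 7.524e-06 s)
Δf = 1.058e+04 Hz = 10.576 kHz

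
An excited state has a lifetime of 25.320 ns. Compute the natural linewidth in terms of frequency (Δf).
3.143 MHz

Using the energy-time uncertainty principle and E = hf:
ΔEΔt ≥ ℏ/2
hΔf·Δt ≥ ℏ/2

The minimum frequency uncertainty is:
Δf = ℏ/(2hτ) = 1/(4πτ)
Δf = 1/(4π × 2.532e-08 s)
Δf = 3.143e+06 Hz = 3.143 MHz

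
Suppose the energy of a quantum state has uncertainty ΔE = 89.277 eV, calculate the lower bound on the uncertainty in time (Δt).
3.686 as

Using the energy-time uncertainty principle:
ΔEΔt ≥ ℏ/2

The minimum uncertainty in time is:
Δt_min = ℏ/(2ΔE)
Δt_min = (1.055e-34 J·s) / (2 × 1.430e-17 J)
Δt_min = 3.686e-18 s = 3.686 as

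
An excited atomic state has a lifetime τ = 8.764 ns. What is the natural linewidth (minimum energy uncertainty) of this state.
37.552 neV

Using the energy-time uncertainty principle:
ΔEΔt ≥ ℏ/2

The lifetime τ represents the time uncertainty Δt.
The natural linewidth (minimum energy uncertainty) is:

ΔE = ℏ/(2τ)
ΔE = (1.055e-34 J·s) / (2 × 8.764e-09 s)
ΔE = 6.016e-27 J = 37.552 neV

This natural linewidth limits the precision of spectroscopic measurements.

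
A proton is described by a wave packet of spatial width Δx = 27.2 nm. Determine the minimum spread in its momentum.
1.939 × 10^-27 kg·m/s

For a wave packet, the spatial width Δx and momentum spread Δp are related by the uncertainty principle:
ΔxΔp ≥ ℏ/2

The minimum momentum spread is:
Δp_min = ℏ/(2Δx)
Δp_min = (1.055e-34 J·s) / (2 × 2.720e-08 m)
Δp_min = 1.939e-27 kg·m/s

A wave packet cannot have both a well-defined position and well-defined momentum.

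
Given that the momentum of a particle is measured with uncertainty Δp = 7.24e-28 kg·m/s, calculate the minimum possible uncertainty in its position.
72.830 nm

Using the Heisenberg uncertainty principle:
ΔxΔp ≥ ℏ/2

The minimum uncertainty in position is:
Δx_min = ℏ/(2Δp)
Δx_min = (1.055e-34 J·s) / (2 × 7.240e-28 kg·m/s)
Δx_min = 7.283e-08 m = 72.830 nm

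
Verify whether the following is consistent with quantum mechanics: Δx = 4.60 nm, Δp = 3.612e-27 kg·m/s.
No, it violates the uncertainty principle (impossible measurement).

Calculate the product ΔxΔp:
ΔxΔp = (4.600e-09 m) × (3.612e-27 kg·m/s)
ΔxΔp = 1.662e-35 J·s

Compare to the minimum allowed value ℏ/2:
ℏ/2 = 5.273e-35 J·s

Since ΔxΔp = 1.662e-35 J·s < 5.273e-35 J·s = ℏ/2,
the measurement violates the uncertainty principle.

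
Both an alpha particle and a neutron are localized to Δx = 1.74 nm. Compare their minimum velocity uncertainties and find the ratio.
The neutron has the larger minimum velocity uncertainty, by a ratio of 4.0.

For both particles, Δp_min = ℏ/(2Δx) = 3.030e-26 kg·m/s (same for both).

The velocity uncertainty is Δv = Δp/m:
- alpha particle: Δv = 3.030e-26 / 6.645e-27 = 4.561e+00 m/s = 4.561 m/s
- neutron: Δv = 3.030e-26 / 1.675e-27 = 1.809e+01 m/s = 18.093 m/s

Ratio: 1.809e+01 / 4.561e+00 = 4.0

The lighter particle has larger velocity uncertainty because Δv ∝ 1/m.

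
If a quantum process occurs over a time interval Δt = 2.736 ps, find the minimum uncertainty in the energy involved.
120.287 μeV

Using the energy-time uncertainty principle:
ΔEΔt ≥ ℏ/2

The minimum uncertainty in energy is:
ΔE_min = ℏ/(2Δt)
ΔE_min = (1.055e-34 J·s) / (2 × 2.736e-12 s)
ΔE_min = 1.927e-23 J = 120.287 μeV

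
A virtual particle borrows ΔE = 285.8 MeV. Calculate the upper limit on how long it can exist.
1.152 ys

Using the energy-time uncertainty principle:
ΔEΔt ≥ ℏ/2

For a virtual particle borrowing energy ΔE, the maximum lifetime is:
Δt_max = ℏ/(2ΔE)

Converting energy:
ΔE = 285.8 MeV = 4.579e-11 J

Δt_max = (1.055e-34 J·s) / (2 × 4.579e-11 J)
Δt_max = 1.152e-24 s = 1.152 ys

Virtual particles with higher borrowed energy exist for shorter times.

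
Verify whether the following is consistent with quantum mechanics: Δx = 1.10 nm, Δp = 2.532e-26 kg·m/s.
No, it violates the uncertainty principle (impossible measurement).

Calculate the product ΔxΔp:
ΔxΔp = (1.100e-09 m) × (2.532e-26 kg·m/s)
ΔxΔp = 2.785e-35 J·s

Compare to the minimum allowed value ℏ/2:
ℏ/2 = 5.273e-35 J·s

Since ΔxΔp = 2.785e-35 J·s < 5.273e-35 J·s = ℏ/2,
the measurement violates the uncertainty principle.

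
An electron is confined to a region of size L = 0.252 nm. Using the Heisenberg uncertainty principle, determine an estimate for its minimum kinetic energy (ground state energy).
149.990 meV

Using the uncertainty principle to estimate ground state energy:

1. The position uncertainty is approximately the confinement size:
   Δx ≈ L = 2.520e-10 m

2. From ΔxΔp ≥ ℏ/2, the minimum momentum uncertainty is:
   Δp ≈ ℏ/(2L) = 2.092e-25 kg·m/s

3. The kinetic energy is approximately:
   KE ≈ (Δp)²/(2m) = (2.092e-25)²/(2 × 9.109e-31 kg)
   KE ≈ 2.403e-20 J = 149.990 meV

This is an order-of-magnitude estimate of the ground state energy.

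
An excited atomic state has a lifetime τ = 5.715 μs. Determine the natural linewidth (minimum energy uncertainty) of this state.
57.586 peV

Using the energy-time uncertainty principle:
ΔEΔt ≥ ℏ/2

The lifetime τ represents the time uncertainty Δt.
The natural linewidth (minimum energy uncertainty) is:

ΔE = ℏ/(2τ)
ΔE = (1.055e-34 J·s) / (2 × 5.715e-06 s)
ΔE = 9.226e-30 J = 57.586 peV

This natural linewidth limits the precision of spectroscopic measurements.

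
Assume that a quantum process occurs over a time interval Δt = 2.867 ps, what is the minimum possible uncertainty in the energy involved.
114.791 μeV

Using the energy-time uncertainty principle:
ΔEΔt ≥ ℏ/2

The minimum uncertainty in energy is:
ΔE_min = ℏ/(2Δt)
ΔE_min = (1.055e-34 J·s) / (2 × 2.867e-12 s)
ΔE_min = 1.839e-23 J = 114.791 μeV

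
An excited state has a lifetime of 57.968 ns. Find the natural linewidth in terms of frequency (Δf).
1.373 MHz

Using the energy-time uncertainty principle and E = hf:
ΔEΔt ≥ ℏ/2
hΔf·Δt ≥ ℏ/2

The minimum frequency uncertainty is:
Δf = ℏ/(2hτ) = 1/(4πτ)
Δf = 1/(4π × 5.797e-08 s)
Δf = 1.373e+06 Hz = 1.373 MHz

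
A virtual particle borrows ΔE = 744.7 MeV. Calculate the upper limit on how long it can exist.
4.419 × 10^-25 s

Using the energy-time uncertainty principle:
ΔEΔt ≥ ℏ/2

For a virtual particle borrowing energy ΔE, the maximum lifetime is:
Δt_max = ℏ/(2ΔE)

Converting energy:
ΔE = 744.7 MeV = 1.193e-10 J

Δt_max = (1.055e-34 J·s) / (2 × 1.193e-10 J)
Δt_max = 4.419e-25 s = 4.419 × 10^-25 s

Virtual particles with higher borrowed energy exist for shorter times.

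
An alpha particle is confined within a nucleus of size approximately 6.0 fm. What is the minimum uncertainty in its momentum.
8.788 × 10^-21 kg·m/s

Using the Heisenberg uncertainty principle:
ΔxΔp ≥ ℏ/2

With Δx ≈ L = 6.000e-15 m (the confinement size):
Δp_min = ℏ/(2Δx)
Δp_min = (1.055e-34 J·s) / (2 × 6.000e-15 m)
Δp_min = 8.788e-21 kg·m/s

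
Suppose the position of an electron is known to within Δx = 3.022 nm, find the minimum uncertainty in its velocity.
19.154 km/s

Using the Heisenberg uncertainty principle and Δp = mΔv:
ΔxΔp ≥ ℏ/2
Δx(mΔv) ≥ ℏ/2

The minimum uncertainty in velocity is:
Δv_min = ℏ/(2mΔx)
Δv_min = (1.055e-34 J·s) / (2 × 9.109e-31 kg × 3.022e-09 m)
Δv_min = 1.915e+04 m/s = 19.154 km/s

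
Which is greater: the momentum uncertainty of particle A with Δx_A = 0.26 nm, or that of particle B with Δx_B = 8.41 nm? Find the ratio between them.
Particle A has the larger minimum momentum uncertainty, by a factor of 32.35.

For each particle, the minimum momentum uncertainty is Δp_min = ℏ/(2Δx):

Particle A: Δp_A = ℏ/(2×2.600e-10 m) = 2.028e-25 kg·m/s
Particle B: Δp_B = ℏ/(2×8.410e-09 m) = 6.270e-27 kg·m/s

Ratio: Δp_A/Δp_B = 32.35

Since Δp_min ∝ 1/Δx, the particle with smaller position uncertainty (A) has larger momentum uncertainty.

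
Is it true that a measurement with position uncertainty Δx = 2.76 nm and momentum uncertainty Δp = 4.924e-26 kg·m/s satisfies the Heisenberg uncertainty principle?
Yes, it satisfies the uncertainty principle.

Calculate the product ΔxΔp:
ΔxΔp = (2.760e-09 m) × (4.924e-26 kg·m/s)
ΔxΔp = 1.359e-34 J·s

Compare to the minimum allowed value ℏ/2:
ℏ/2 = 5.273e-35 J·s

Since ΔxΔp = 1.359e-34 J·s ≥ 5.273e-35 J·s = ℏ/2,
the measurement satisfies the uncertainty principle.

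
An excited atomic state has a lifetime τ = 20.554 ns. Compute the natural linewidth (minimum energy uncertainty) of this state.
16.012 neV

Using the energy-time uncertainty principle:
ΔEΔt ≥ ℏ/2

The lifetime τ represents the time uncertainty Δt.
The natural linewidth (minimum energy uncertainty) is:

ΔE = ℏ/(2τ)
ΔE = (1.055e-34 J·s) / (2 × 2.055e-08 s)
ΔE = 2.565e-27 J = 16.012 neV

This natural linewidth limits the precision of spectroscopic measurements.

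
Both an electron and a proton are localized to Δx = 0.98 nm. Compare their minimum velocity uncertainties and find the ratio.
The electron has the larger minimum velocity uncertainty, by a ratio of 1836.2.

For both particles, Δp_min = ℏ/(2Δx) = 5.380e-26 kg·m/s (same for both).

The velocity uncertainty is Δv = Δp/m:
- electron: Δv = 5.380e-26 / 9.109e-31 = 5.907e+04 m/s = 59.065 km/s
- proton: Δv = 5.380e-26 / 1.673e-27 = 3.217e+01 m/s = 32.168 m/s

Ratio: 5.907e+04 / 3.217e+01 = 1836.2

The lighter particle has larger velocity uncertainty because Δv ∝ 1/m.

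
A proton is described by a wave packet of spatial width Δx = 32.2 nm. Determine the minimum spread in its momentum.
1.638 × 10^-27 kg·m/s

For a wave packet, the spatial width Δx and momentum spread Δp are related by the uncertainty principle:
ΔxΔp ≥ ℏ/2

The minimum momentum spread is:
Δp_min = ℏ/(2Δx)
Δp_min = (1.055e-34 J·s) / (2 × 3.220e-08 m)
Δp_min = 1.638e-27 kg·m/s

A wave packet cannot have both a well-defined position and well-defined momentum.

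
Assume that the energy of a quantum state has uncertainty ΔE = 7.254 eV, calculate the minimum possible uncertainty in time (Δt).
45.369 as

Using the energy-time uncertainty principle:
ΔEΔt ≥ ℏ/2

The minimum uncertainty in time is:
Δt_min = ℏ/(2ΔE)
Δt_min = (1.055e-34 J·s) / (2 × 1.162e-18 J)
Δt_min = 4.537e-17 s = 45.369 as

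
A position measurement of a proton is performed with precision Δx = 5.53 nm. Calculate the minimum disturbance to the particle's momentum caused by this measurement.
9.535 × 10^-27 kg·m/s

The uncertainty principle implies that measuring position disturbs momentum:
ΔxΔp ≥ ℏ/2

When we measure position with precision Δx, we necessarily introduce a momentum uncertainty:
Δp ≥ ℏ/(2Δx)
Δp_min = (1.055e-34 J·s) / (2 × 5.530e-09 m)
Δp_min = 9.535e-27 kg·m/s

The more precisely we measure position, the greater the momentum disturbance.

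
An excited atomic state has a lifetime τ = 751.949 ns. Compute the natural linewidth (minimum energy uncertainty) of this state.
437.671 peV

Using the energy-time uncertainty principle:
ΔEΔt ≥ ℏ/2

The lifetime τ represents the time uncertainty Δt.
The natural linewidth (minimum energy uncertainty) is:

ΔE = ℏ/(2τ)
ΔE = (1.055e-34 J·s) / (2 × 7.519e-07 s)
ΔE = 7.012e-29 J = 437.671 peV

This natural linewidth limits the precision of spectroscopic measurements.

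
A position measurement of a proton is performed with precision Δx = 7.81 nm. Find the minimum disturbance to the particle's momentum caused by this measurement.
6.751 × 10^-27 kg·m/s

The uncertainty principle implies that measuring position disturbs momentum:
ΔxΔp ≥ ℏ/2

When we measure position with precision Δx, we necessarily introduce a momentum uncertainty:
Δp ≥ ℏ/(2Δx)
Δp_min = (1.055e-34 J·s) / (2 × 7.810e-09 m)
Δp_min = 6.751e-27 kg·m/s

The more precisely we measure position, the greater the momentum disturbance.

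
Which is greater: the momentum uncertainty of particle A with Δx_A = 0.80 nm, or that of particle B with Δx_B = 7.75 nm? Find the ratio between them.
Particle A has the larger minimum momentum uncertainty, by a factor of 9.69.

For each particle, the minimum momentum uncertainty is Δp_min = ℏ/(2Δx):

Particle A: Δp_A = ℏ/(2×8.000e-10 m) = 6.591e-26 kg·m/s
Particle B: Δp_B = ℏ/(2×7.750e-09 m) = 6.804e-27 kg·m/s

Ratio: Δp_A/Δp_B = 9.69

Since Δp_min ∝ 1/Δx, the particle with smaller position uncertainty (A) has larger momentum uncertainty.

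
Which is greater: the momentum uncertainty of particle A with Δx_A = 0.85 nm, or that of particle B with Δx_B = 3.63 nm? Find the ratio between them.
Particle A has the larger minimum momentum uncertainty, by a factor of 4.27.

For each particle, the minimum momentum uncertainty is Δp_min = ℏ/(2Δx):

Particle A: Δp_A = ℏ/(2×8.500e-10 m) = 6.203e-26 kg·m/s
Particle B: Δp_B = ℏ/(2×3.630e-09 m) = 1.453e-26 kg·m/s

Ratio: Δp_A/Δp_B = 4.27

Since Δp_min ∝ 1/Δx, the particle with smaller position uncertainty (A) has larger momentum uncertainty.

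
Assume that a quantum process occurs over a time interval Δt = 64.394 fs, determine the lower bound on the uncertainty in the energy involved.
5.111 meV

Using the energy-time uncertainty principle:
ΔEΔt ≥ ℏ/2

The minimum uncertainty in energy is:
ΔE_min = ℏ/(2Δt)
ΔE_min = (1.055e-34 J·s) / (2 × 6.439e-14 s)
ΔE_min = 8.188e-22 J = 5.111 meV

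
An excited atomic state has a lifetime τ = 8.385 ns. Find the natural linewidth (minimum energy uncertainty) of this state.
39.249 neV

Using the energy-time uncertainty principle:
ΔEΔt ≥ ℏ/2

The lifetime τ represents the time uncertainty Δt.
The natural linewidth (minimum energy uncertainty) is:

ΔE = ℏ/(2τ)
ΔE = (1.055e-34 J·s) / (2 × 8.385e-09 s)
ΔE = 6.288e-27 J = 39.249 neV

This natural linewidth limits the precision of spectroscopic measurements.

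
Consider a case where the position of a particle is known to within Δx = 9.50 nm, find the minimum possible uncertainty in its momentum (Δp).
5.550 × 10^-27 kg·m/s

Using the Heisenberg uncertainty principle:
ΔxΔp ≥ ℏ/2

The minimum uncertainty in momentum is:
Δp_min = ℏ/(2Δx)
Δp_min = (1.055e-34 J·s) / (2 × 9.500e-09 m)
Δp_min = 5.550e-27 kg·m/s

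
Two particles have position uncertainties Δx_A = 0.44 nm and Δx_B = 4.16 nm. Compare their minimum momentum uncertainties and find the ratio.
Particle A has the larger minimum momentum uncertainty, by a factor of 9.45.

For each particle, the minimum momentum uncertainty is Δp_min = ℏ/(2Δx):

Particle A: Δp_A = ℏ/(2×4.400e-10 m) = 1.198e-25 kg·m/s
Particle B: Δp_B = ℏ/(2×4.160e-09 m) = 1.268e-26 kg·m/s

Ratio: Δp_A/Δp_B = 9.45

Since Δp_min ∝ 1/Δx, the particle with smaller position uncertainty (A) has larger momentum uncertainty.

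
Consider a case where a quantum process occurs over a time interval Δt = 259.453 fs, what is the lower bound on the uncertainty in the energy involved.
1.268 meV

Using the energy-time uncertainty principle:
ΔEΔt ≥ ℏ/2

The minimum uncertainty in energy is:
ΔE_min = ℏ/(2Δt)
ΔE_min = (1.055e-34 J·s) / (2 × 2.595e-13 s)
ΔE_min = 2.032e-22 J = 1.268 meV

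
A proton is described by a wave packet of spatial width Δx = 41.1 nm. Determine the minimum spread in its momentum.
1.283 × 10^-27 kg·m/s

For a wave packet, the spatial width Δx and momentum spread Δp are related by the uncertainty principle:
ΔxΔp ≥ ℏ/2

The minimum momentum spread is:
Δp_min = ℏ/(2Δx)
Δp_min = (1.055e-34 J·s) / (2 × 4.110e-08 m)
Δp_min = 1.283e-27 kg·m/s

A wave packet cannot have both a well-defined position and well-defined momentum.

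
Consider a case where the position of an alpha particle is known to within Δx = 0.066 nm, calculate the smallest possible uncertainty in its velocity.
120.235 m/s

Using the Heisenberg uncertainty principle and Δp = mΔv:
ΔxΔp ≥ ℏ/2
Δx(mΔv) ≥ ℏ/2

The minimum uncertainty in velocity is:
Δv_min = ℏ/(2mΔx)
Δv_min = (1.055e-34 J·s) / (2 × 6.645e-27 kg × 6.600e-11 m)
Δv_min = 1.202e+02 m/s = 120.235 m/s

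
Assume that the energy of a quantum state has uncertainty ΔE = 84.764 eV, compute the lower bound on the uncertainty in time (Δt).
3.883 as

Using the energy-time uncertainty principle:
ΔEΔt ≥ ℏ/2

The minimum uncertainty in time is:
Δt_min = ℏ/(2ΔE)
Δt_min = (1.055e-34 J·s) / (2 × 1.358e-17 J)
Δt_min = 3.883e-18 s = 3.883 as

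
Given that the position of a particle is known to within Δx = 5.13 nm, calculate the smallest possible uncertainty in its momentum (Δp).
1.028 × 10^-26 kg·m/s

Using the Heisenberg uncertainty principle:
ΔxΔp ≥ ℏ/2

The minimum uncertainty in momentum is:
Δp_min = ℏ/(2Δx)
Δp_min = (1.055e-34 J·s) / (2 × 5.130e-09 m)
Δp_min = 1.028e-26 kg·m/s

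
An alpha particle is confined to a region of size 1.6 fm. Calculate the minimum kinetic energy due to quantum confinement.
510.081 keV

Using the uncertainty principle:

1. Position uncertainty: Δx ≈ 1.600e-15 m
2. Minimum momentum uncertainty: Δp = ℏ/(2Δx) = 3.296e-20 kg·m/s
3. Minimum kinetic energy:
   KE = (Δp)²/(2m) = (3.296e-20)²/(2 × 6.645e-27 kg)
   KE = 8.172e-14 J = 510.081 keV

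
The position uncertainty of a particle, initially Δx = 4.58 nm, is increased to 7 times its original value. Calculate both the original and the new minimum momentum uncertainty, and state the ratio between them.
Original Δp_min = 1.151 × 10^-26 kg·m/s; new Δp'_min = 1.645 × 10^-27 kg·m/s; ratio Δp'_min/Δp_min = 1/7.

From the uncertainty principle ΔxΔp ≥ ℏ/2, the minimum momentum uncertainty is Δp_min = ℏ/(2Δx).

Original (Δx = 4.58 nm = 4.580e-09 m):
Δp_min = (1.055e-34 J·s)/(2 × 4.580e-09 m) = 1.151e-26 kg·m/s

When Δx → 7Δx:
Δp'_min = ℏ/(2 × 7Δx) = (1/7) × ℏ/(2Δx) = (1/7) × Δp_min
Δp'_min = 1/7 × 1.151e-26 kg·m/s = 1.645e-27 kg·m/s

Since Δp_min ∝ 1/Δx, when Δx is increased to 7 times its original value, Δp_min decreases to 1/7 of its original value.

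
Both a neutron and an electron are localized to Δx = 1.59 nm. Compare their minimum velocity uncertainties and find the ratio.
The electron has the larger minimum velocity uncertainty, by a ratio of 1838.7.

For both particles, Δp_min = ℏ/(2Δx) = 3.316e-26 kg·m/s (same for both).

The velocity uncertainty is Δv = Δp/m:
- neutron: Δv = 3.316e-26 / 1.675e-27 = 1.980e+01 m/s = 19.799 m/s
- electron: Δv = 3.316e-26 / 9.109e-31 = 3.640e+04 m/s = 36.405 km/s

Ratio: 3.640e+04 / 1.980e+01 = 1838.7

The lighter particle has larger velocity uncertainty because Δv ∝ 1/m.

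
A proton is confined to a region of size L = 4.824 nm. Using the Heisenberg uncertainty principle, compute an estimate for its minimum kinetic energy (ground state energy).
222.915 neV

Using the uncertainty principle to estimate ground state energy:

1. The position uncertainty is approximately the confinement size:
   Δx ≈ L = 4.824e-09 m

2. From ΔxΔp ≥ ℏ/2, the minimum momentum uncertainty is:
   Δp ≈ ℏ/(2L) = 1.093e-26 kg·m/s

3. The kinetic energy is approximately:
   KE ≈ (Δp)²/(2m) = (1.093e-26)²/(2 × 1.673e-27 kg)
   KE ≈ 3.571e-26 J = 222.915 neV

This is an order-of-magnitude estimate of the ground state energy.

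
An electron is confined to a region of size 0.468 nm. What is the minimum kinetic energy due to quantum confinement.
43.488 meV

Using the uncertainty principle:

1. Position uncertainty: Δx ≈ 4.680e-10 m
2. Minimum momentum uncertainty: Δp = ℏ/(2Δx) = 1.127e-25 kg·m/s
3. Minimum kinetic energy:
   KE = (Δp)²/(2m) = (1.127e-25)²/(2 × 9.109e-31 kg)
   KE = 6.968e-21 J = 43.488 meV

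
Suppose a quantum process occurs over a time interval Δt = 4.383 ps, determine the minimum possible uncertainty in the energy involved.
75.087 μeV

Using the energy-time uncertainty principle:
ΔEΔt ≥ ℏ/2

The minimum uncertainty in energy is:
ΔE_min = ℏ/(2Δt)
ΔE_min = (1.055e-34 J·s) / (2 × 4.383e-12 s)
ΔE_min = 1.203e-23 J = 75.087 μeV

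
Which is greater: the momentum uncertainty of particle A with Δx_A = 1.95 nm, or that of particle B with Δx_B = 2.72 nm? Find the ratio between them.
Particle A has the larger minimum momentum uncertainty, by a factor of 1.39.

For each particle, the minimum momentum uncertainty is Δp_min = ℏ/(2Δx):

Particle A: Δp_A = ℏ/(2×1.950e-09 m) = 2.704e-26 kg·m/s
Particle B: Δp_B = ℏ/(2×2.720e-09 m) = 1.939e-26 kg·m/s

Ratio: Δp_A/Δp_B = 1.39

Since Δp_min ∝ 1/Δx, the particle with smaller position uncertainty (A) has larger momentum uncertainty.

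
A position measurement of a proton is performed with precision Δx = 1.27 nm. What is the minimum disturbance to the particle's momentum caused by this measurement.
4.152 × 10^-26 kg·m/s

The uncertainty principle implies that measuring position disturbs momentum:
ΔxΔp ≥ ℏ/2

When we measure position with precision Δx, we necessarily introduce a momentum uncertainty:
Δp ≥ ℏ/(2Δx)
Δp_min = (1.055e-34 J·s) / (2 × 1.270e-09 m)
Δp_min = 4.152e-26 kg·m/s

The more precisely we measure position, the greater the momentum disturbance.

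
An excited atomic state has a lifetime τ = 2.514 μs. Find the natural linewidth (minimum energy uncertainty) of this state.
130.909 peV

Using the energy-time uncertainty principle:
ΔEΔt ≥ ℏ/2

The lifetime τ represents the time uncertainty Δt.
The natural linewidth (minimum energy uncertainty) is:

ΔE = ℏ/(2τ)
ΔE = (1.055e-34 J·s) / (2 × 2.514e-06 s)
ΔE = 2.097e-29 J = 130.909 peV

This natural linewidth limits the precision of spectroscopic measurements.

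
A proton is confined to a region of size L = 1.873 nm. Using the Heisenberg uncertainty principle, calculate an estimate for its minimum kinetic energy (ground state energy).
1.479 μeV

Using the uncertainty principle to estimate ground state energy:

1. The position uncertainty is approximately the confinement size:
   Δx ≈ L = 1.873e-09 m

2. From ΔxΔp ≥ ℏ/2, the minimum momentum uncertainty is:
   Δp ≈ ℏ/(2L) = 2.815e-26 kg·m/s

3. The kinetic energy is approximately:
   KE ≈ (Δp)²/(2m) = (2.815e-26)²/(2 × 1.673e-27 kg)
   KE ≈ 2.369e-25 J = 1.479 μeV

This is an order-of-magnitude estimate of the ground state energy.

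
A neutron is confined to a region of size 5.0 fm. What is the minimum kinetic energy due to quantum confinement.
207.212 keV

Using the uncertainty principle:

1. Position uncertainty: Δx ≈ 5.000e-15 m
2. Minimum momentum uncertainty: Δp = ℏ/(2Δx) = 1.055e-20 kg·m/s
3. Minimum kinetic energy:
   KE = (Δp)²/(2m) = (1.055e-20)²/(2 × 1.675e-27 kg)
   KE = 3.320e-14 J = 207.212 keV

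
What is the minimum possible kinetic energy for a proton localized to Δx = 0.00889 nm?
65.637 meV

Localizing a particle requires giving it sufficient momentum uncertainty:

1. From uncertainty principle: Δp ≥ ℏ/(2Δx)
   Δp_min = (1.055e-34 J·s) / (2 × 8.890e-12 m)
   Δp_min = 5.931e-24 kg·m/s

2. This momentum uncertainty corresponds to kinetic energy:
   KE ≈ (Δp)²/(2m) = (5.931e-24)²/(2 × 1.673e-27 kg)
   KE = 1.052e-20 J = 65.637 meV

Tighter localization requires more energy.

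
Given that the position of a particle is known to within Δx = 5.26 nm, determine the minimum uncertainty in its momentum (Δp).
1.002 × 10^-26 kg·m/s

Using the Heisenberg uncertainty principle:
ΔxΔp ≥ ℏ/2

The minimum uncertainty in momentum is:
Δp_min = ℏ/(2Δx)
Δp_min = (1.055e-34 J·s) / (2 × 5.260e-09 m)
Δp_min = 1.002e-26 kg·m/s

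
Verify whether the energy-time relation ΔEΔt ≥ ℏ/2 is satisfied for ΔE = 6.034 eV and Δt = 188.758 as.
Yes, it satisfies the uncertainty relation.

Calculate the product ΔEΔt:
ΔE = 6.034 eV = 9.668e-19 J
ΔEΔt = (9.668e-19 J) × (1.888e-16 s)
ΔEΔt = 1.825e-34 J·s

Compare to the minimum allowed value ℏ/2:
ℏ/2 = 5.273e-35 J·s

Since ΔEΔt = 1.825e-34 J·s ≥ 5.273e-35 J·s = ℏ/2,
this satisfies the uncertainty relation.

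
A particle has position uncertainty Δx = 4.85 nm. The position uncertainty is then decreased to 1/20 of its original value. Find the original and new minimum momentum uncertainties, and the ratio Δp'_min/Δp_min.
Original Δp_min = 1.087 × 10^-26 kg·m/s; new Δp'_min = 2.174 × 10^-25 kg·m/s; ratio Δp'_min/Δp_min = 20.

From the uncertainty principle ΔxΔp ≥ ℏ/2, the minimum momentum uncertainty is Δp_min = ℏ/(2Δx).

Original (Δx = 4.85 nm = 4.850e-09 m):
Δp_min = (1.055e-34 J·s)/(2 × 4.850e-09 m) = 1.087e-26 kg·m/s

When Δx → (1/20)Δx:
Δp'_min = ℏ/(2 × (1/20)Δx) = 20 × ℏ/(2Δx) = 20 × Δp_min
Δp'_min = 20 × 1.087e-26 kg·m/s = 2.174e-25 kg·m/s

Since Δp_min ∝ 1/Δx, when Δx is decreased to 1/20 of its original value, Δp_min increases to 20 times its original value.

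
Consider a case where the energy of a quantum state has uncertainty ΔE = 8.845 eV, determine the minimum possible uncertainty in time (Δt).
37.208 as

Using the energy-time uncertainty principle:
ΔEΔt ≥ ℏ/2

The minimum uncertainty in time is:
Δt_min = ℏ/(2ΔE)
Δt_min = (1.055e-34 J·s) / (2 × 1.417e-18 J)
Δt_min = 3.721e-17 s = 37.208 as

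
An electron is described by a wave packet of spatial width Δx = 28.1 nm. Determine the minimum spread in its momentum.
1.876 × 10^-27 kg·m/s

For a wave packet, the spatial width Δx and momentum spread Δp are related by the uncertainty principle:
ΔxΔp ≥ ℏ/2

The minimum momentum spread is:
Δp_min = ℏ/(2Δx)
Δp_min = (1.055e-34 J·s) / (2 × 2.810e-08 m)
Δp_min = 1.876e-27 kg·m/s

A wave packet cannot have both a well-defined position and well-defined momentum.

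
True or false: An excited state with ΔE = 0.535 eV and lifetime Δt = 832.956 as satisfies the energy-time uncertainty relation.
Yes, it satisfies the uncertainty relation.

Calculate the product ΔEΔt:
ΔE = 0.535 eV = 8.572e-20 J
ΔEΔt = (8.572e-20 J) × (8.330e-16 s)
ΔEΔt = 7.140e-35 J·s

Compare to the minimum allowed value ℏ/2:
ℏ/2 = 5.273e-35 J·s

Since ΔEΔt = 7.140e-35 J·s ≥ 5.273e-35 J·s = ℏ/2,
this satisfies the uncertainty relation.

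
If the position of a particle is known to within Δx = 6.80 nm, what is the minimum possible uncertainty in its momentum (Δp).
7.754 × 10^-27 kg·m/s

Using the Heisenberg uncertainty principle:
ΔxΔp ≥ ℏ/2

The minimum uncertainty in momentum is:
Δp_min = ℏ/(2Δx)
Δp_min = (1.055e-34 J·s) / (2 × 6.800e-09 m)
Δp_min = 7.754e-27 kg·m/s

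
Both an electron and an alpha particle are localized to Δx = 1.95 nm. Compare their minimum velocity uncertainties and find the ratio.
The electron has the larger minimum velocity uncertainty, by a ratio of 7294.3.

For both particles, Δp_min = ℏ/(2Δx) = 2.704e-26 kg·m/s (same for both).

The velocity uncertainty is Δv = Δp/m:
- electron: Δv = 2.704e-26 / 9.109e-31 = 2.968e+04 m/s = 29.684 km/s
- alpha particle: Δv = 2.704e-26 / 6.645e-27 = 4.069e+00 m/s = 4.069 m/s

Ratio: 2.968e+04 / 4.069e+00 = 7294.3

The lighter particle has larger velocity uncertainty because Δv ∝ 1/m.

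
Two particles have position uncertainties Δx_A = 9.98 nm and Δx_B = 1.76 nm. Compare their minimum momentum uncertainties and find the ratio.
Particle B has the larger minimum momentum uncertainty, by a factor of 5.67.

For each particle, the minimum momentum uncertainty is Δp_min = ℏ/(2Δx):

Particle A: Δp_A = ℏ/(2×9.980e-09 m) = 5.283e-27 kg·m/s
Particle B: Δp_B = ℏ/(2×1.760e-09 m) = 2.996e-26 kg·m/s

Ratio: Δp_B/Δp_A = 5.67

Since Δp_min ∝ 1/Δx, the particle with smaller position uncertainty (B) has larger momentum uncertainty.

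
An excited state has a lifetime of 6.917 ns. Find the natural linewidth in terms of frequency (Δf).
11.505 MHz

Using the energy-time uncertainty principle and E = hf:
ΔEΔt ≥ ℏ/2
hΔf·Δt ≥ ℏ/2

The minimum frequency uncertainty is:
Δf = ℏ/(2hτ) = 1/(4πτ)
Δf = 1/(4π × 6.917e-09 s)
Δf = 1.150e+07 Hz = 11.505 MHz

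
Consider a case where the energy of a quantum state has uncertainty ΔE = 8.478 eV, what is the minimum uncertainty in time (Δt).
38.819 as

Using the energy-time uncertainty principle:
ΔEΔt ≥ ℏ/2

The minimum uncertainty in time is:
Δt_min = ℏ/(2ΔE)
Δt_min = (1.055e-34 J·s) / (2 × 1.358e-18 J)
Δt_min = 3.882e-17 s = 38.819 as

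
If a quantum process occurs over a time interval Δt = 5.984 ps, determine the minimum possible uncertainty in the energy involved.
54.998 μeV

Using the energy-time uncertainty principle:
ΔEΔt ≥ ℏ/2

The minimum uncertainty in energy is:
ΔE_min = ℏ/(2Δt)
ΔE_min = (1.055e-34 J·s) / (2 × 5.984e-12 s)
ΔE_min = 8.812e-24 J = 54.998 μeV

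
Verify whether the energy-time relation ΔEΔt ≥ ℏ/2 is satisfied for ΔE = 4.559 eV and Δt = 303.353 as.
Yes, it satisfies the uncertainty relation.

Calculate the product ΔEΔt:
ΔE = 4.559 eV = 7.304e-19 J
ΔEΔt = (7.304e-19 J) × (3.034e-16 s)
ΔEΔt = 2.216e-34 J·s

Compare to the minimum allowed value ℏ/2:
ℏ/2 = 5.273e-35 J·s

Since ΔEΔt = 2.216e-34 J·s ≥ 5.273e-35 J·s = ℏ/2,
this satisfies the uncertainty relation.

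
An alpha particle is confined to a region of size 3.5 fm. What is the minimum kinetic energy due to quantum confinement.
106.597 keV

Using the uncertainty principle:

1. Position uncertainty: Δx ≈ 3.500e-15 m
2. Minimum momentum uncertainty: Δp = ℏ/(2Δx) = 1.507e-20 kg·m/s
3. Minimum kinetic energy:
   KE = (Δp)²/(2m) = (1.507e-20)²/(2 × 6.645e-27 kg)
   KE = 1.708e-14 J = 106.597 keV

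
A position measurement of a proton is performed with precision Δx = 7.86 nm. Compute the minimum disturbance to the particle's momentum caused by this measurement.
6.708 × 10^-27 kg·m/s

The uncertainty principle implies that measuring position disturbs momentum:
ΔxΔp ≥ ℏ/2

When we measure position with precision Δx, we necessarily introduce a momentum uncertainty:
Δp ≥ ℏ/(2Δx)
Δp_min = (1.055e-34 J·s) / (2 × 7.860e-09 m)
Δp_min = 6.708e-27 kg·m/s

The more precisely we measure position, the greater the momentum disturbance.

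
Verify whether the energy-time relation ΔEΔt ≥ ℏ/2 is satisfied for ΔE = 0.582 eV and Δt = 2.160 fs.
Yes, it satisfies the uncertainty relation.

Calculate the product ΔEΔt:
ΔE = 0.582 eV = 9.325e-20 J
ΔEΔt = (9.325e-20 J) × (2.160e-15 s)
ΔEΔt = 2.014e-34 J·s

Compare to the minimum allowed value ℏ/2:
ℏ/2 = 5.273e-35 J·s

Since ΔEΔt = 2.014e-34 J·s ≥ 5.273e-35 J·s = ℏ/2,
this satisfies the uncertainty relation.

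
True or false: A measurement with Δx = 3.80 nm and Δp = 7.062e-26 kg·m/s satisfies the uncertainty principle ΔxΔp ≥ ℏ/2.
Yes, it satisfies the uncertainty principle.

Calculate the product ΔxΔp:
ΔxΔp = (3.800e-09 m) × (7.062e-26 kg·m/s)
ΔxΔp = 2.684e-34 J·s

Compare to the minimum allowed value ℏ/2:
ℏ/2 = 5.273e-35 J·s

Since ΔxΔp = 2.684e-34 J·s ≥ 5.273e-35 J·s = ℏ/2,
the measurement satisfies the uncertainty principle.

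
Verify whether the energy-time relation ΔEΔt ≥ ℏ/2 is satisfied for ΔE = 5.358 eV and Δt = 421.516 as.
Yes, it satisfies the uncertainty relation.

Calculate the product ΔEΔt:
ΔE = 5.358 eV = 8.584e-19 J
ΔEΔt = (8.584e-19 J) × (4.215e-16 s)
ΔEΔt = 3.618e-34 J·s

Compare to the minimum allowed value ℏ/2:
ℏ/2 = 5.273e-35 J·s

Since ΔEΔt = 3.618e-34 J·s ≥ 5.273e-35 J·s = ℏ/2,
this satisfies the uncertainty relation.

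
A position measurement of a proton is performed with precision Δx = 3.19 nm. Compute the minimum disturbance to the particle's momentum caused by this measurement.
1.653 × 10^-26 kg·m/s

The uncertainty principle implies that measuring position disturbs momentum:
ΔxΔp ≥ ℏ/2

When we measure position with precision Δx, we necessarily introduce a momentum uncertainty:
Δp ≥ ℏ/(2Δx)
Δp_min = (1.055e-34 J·s) / (2 × 3.190e-09 m)
Δp_min = 1.653e-26 kg·m/s

The more precisely we measure position, the greater the momentum disturbance.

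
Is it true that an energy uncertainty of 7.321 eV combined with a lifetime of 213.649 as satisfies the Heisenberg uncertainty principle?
Yes, it satisfies the uncertainty relation.

Calculate the product ΔEΔt:
ΔE = 7.321 eV = 1.173e-18 J
ΔEΔt = (1.173e-18 J) × (2.136e-16 s)
ΔEΔt = 2.506e-34 J·s

Compare to the minimum allowed value ℏ/2:
ℏ/2 = 5.273e-35 J·s

Since ΔEΔt = 2.506e-34 J·s ≥ 5.273e-35 J·s = ℏ/2,
this satisfies the uncertainty relation.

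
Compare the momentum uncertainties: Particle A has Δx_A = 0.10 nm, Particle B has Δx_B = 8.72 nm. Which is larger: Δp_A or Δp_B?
Particle A has the larger minimum momentum uncertainty, by a factor of 87.20.

For each particle, the minimum momentum uncertainty is Δp_min = ℏ/(2Δx):

Particle A: Δp_A = ℏ/(2×1.000e-10 m) = 5.273e-25 kg·m/s
Particle B: Δp_B = ℏ/(2×8.720e-09 m) = 6.047e-27 kg·m/s

Ratio: Δp_A/Δp_B = 87.20

Since Δp_min ∝ 1/Δx, the particle with smaller position uncertainty (A) has larger momentum uncertainty.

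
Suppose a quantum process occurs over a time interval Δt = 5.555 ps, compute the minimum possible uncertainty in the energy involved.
59.245 μeV

Using the energy-time uncertainty principle:
ΔEΔt ≥ ℏ/2

The minimum uncertainty in energy is:
ΔE_min = ℏ/(2Δt)
ΔE_min = (1.055e-34 J·s) / (2 × 5.555e-12 s)
ΔE_min = 9.492e-24 J = 59.245 μeV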